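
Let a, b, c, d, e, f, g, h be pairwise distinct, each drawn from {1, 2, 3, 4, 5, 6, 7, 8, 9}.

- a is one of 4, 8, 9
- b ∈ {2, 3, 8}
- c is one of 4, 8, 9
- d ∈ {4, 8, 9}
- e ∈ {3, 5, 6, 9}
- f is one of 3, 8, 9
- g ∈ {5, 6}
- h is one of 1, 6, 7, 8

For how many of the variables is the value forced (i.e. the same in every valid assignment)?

a, c, d share exactly the 3 values {4, 8, 9}; by pigeonhole those values go to them, so strike 4, 8, 9 from b, e, f, h.
f must be 3 (only option left). Strike 3 from b, e.
b must be 2 (only option left).
e and g between them cover only {5, 6} — a naked pair. Remove those values from h.
Determined: b=2, f=3. The other variables each still have more than one consistent value. That makes 2.

2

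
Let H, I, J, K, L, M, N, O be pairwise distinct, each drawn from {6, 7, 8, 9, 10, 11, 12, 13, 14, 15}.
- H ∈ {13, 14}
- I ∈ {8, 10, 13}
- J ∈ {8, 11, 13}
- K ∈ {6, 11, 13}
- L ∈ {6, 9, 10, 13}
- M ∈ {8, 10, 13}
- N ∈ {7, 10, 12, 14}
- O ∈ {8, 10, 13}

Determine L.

9

The 3 variables I, M, O are confined to {8, 10, 13}, which locks those values in; drop them from H, J, K, L, N.
H has just one choice, so H = 14. Strike 14 from N.
J must be 11 (only option left). Remove 11 from K.
That leaves K = 6. So L can't be 6.
So L = 9.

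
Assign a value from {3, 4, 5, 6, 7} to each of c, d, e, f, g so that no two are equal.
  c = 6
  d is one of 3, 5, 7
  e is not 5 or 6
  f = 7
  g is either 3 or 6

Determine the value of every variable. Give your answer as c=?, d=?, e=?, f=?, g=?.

c=6, d=5, e=4, f=7, g=3

c has just one choice, so c = 6. Remove 6 from g.
That leaves f = 7. Strike 7 from d, e.
g has just one choice, so g = 3. Eliminate 3 elsewhere: d, e.
d's domain is down to {5}, so d = 5.
e has just one choice, so e = 4.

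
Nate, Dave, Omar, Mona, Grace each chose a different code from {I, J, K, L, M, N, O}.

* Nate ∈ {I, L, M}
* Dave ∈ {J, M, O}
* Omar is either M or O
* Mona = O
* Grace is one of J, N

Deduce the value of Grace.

Mona must be O (only option left). Eliminate O elsewhere: Dave, Omar.
Omar's domain is down to {M}, so Omar = M. Eliminate M elsewhere: Nate, Dave.
That leaves Dave = J. Remove J from Grace.
So Grace = N.

N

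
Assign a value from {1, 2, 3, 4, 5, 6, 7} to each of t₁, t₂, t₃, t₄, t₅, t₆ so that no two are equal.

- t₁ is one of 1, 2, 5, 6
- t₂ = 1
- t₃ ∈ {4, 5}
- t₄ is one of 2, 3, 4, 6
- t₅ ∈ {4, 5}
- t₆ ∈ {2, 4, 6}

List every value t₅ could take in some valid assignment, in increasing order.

4, 5

t₂ must be 1 (only option left). So t₁ can't be 1.
The 5 still-open variables draw from only 5 values {2, 3, 4, 5, 6}, so each is used; only t₄ can be 3, hence t₄ = 3.
t₃ and t₅ share exactly the 2 values {4, 5}; by pigeonhole those values go to them, so strike 4, 5 from t₁, t₆.
No further eliminations apply; t₅ can still be any of 4, 5.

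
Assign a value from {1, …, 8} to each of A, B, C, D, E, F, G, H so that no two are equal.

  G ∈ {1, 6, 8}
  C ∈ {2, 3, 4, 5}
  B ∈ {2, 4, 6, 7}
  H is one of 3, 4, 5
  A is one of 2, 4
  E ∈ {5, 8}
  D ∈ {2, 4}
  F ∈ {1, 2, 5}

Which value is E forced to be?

8

The 8 variables together cover exactly {1, 2, 3, 4, 5, 6, 7, 8} — 8 values for 8 variables — and 7 appears only in B's list, so B = 7.
The 7 still-open variables together cover exactly {1, 2, 3, 4, 5, 6, 8} — 7 values for 7 variables — and 6 appears only in G's list, so G = 6.
The 6 still-open variables draw from only 6 values {1, 2, 3, 4, 5, 8}, so each is used; only F can be 1, hence F = 1.
Among the 5 still-open variables, 8 fits only E (and all 5 values in {2, 3, 4, 5, 8} must be used), so E = 8.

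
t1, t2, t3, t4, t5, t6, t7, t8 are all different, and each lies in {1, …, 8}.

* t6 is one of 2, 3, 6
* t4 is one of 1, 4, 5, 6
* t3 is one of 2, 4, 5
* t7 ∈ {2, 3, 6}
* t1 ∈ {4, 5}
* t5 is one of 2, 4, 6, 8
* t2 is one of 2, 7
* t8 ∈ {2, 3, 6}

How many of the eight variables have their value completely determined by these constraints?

The 8 variables draw from only 8 values {1, 2, 3, 4, 5, 6, 7, 8}, so each is used; only t4 can be 1, hence t4 = 1.
The 7 still-open variables together cover exactly {2, 3, 4, 5, 6, 7, 8} — 7 values for 7 variables — and 7 appears only in t2's list, so t2 = 7.
The 6 still-open variables draw from only 6 values {2, 3, 4, 5, 6, 8}, so each is used; only t5 can be 8, hence t5 = 8.
t6, t7, t8 between them cover only {2, 3, 6} — a naked triple. Remove those values from t3.
Determined: t2=7, t4=1, t5=8. The other variables each still have more than one consistent value. That makes 3.

3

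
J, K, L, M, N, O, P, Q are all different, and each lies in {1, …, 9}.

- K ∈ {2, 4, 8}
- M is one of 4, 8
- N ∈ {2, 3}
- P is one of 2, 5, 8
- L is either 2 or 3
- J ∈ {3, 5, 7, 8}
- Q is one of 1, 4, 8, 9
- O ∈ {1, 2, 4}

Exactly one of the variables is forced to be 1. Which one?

O

The 8 variables together cover exactly {1, 2, 3, 4, 5, 7, 8, 9} — 8 values for 8 variables — and 7 appears only in J's list, so J = 7.
The 7 still-open variables together cover exactly {1, 2, 3, 4, 5, 8, 9} — 7 values for 7 variables — and 5 appears only in P's list, so P = 5.
The 6 still-open variables draw from only 6 values {1, 2, 3, 4, 8, 9}, so each is used; only Q can be 9, hence Q = 9.
The 5 still-open variables draw from only 5 values {1, 2, 3, 4, 8}, so each is used; only O can be 1, hence O = 1.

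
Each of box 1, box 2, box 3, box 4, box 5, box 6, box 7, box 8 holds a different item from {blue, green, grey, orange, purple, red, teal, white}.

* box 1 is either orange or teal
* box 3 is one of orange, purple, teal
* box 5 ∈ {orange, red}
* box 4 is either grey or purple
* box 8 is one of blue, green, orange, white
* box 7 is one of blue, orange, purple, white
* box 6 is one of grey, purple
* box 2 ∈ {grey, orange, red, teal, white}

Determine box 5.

red

Among the 8 variables, green fits only box 8 (and all 8 values in {blue, green, grey, orange, purple, red, teal, white} must be used), so box 8 = green.
Among the 7 still-open variables, blue fits only box 7 (and all 7 values in {blue, grey, orange, purple, red, teal, white} must be used), so box 7 = blue.
Among the 6 still-open variables, white fits only box 2 (and all 6 values in {grey, orange, purple, red, teal, white} must be used), so box 2 = white.
The 5 still-open variables draw from only 5 values {grey, orange, purple, red, teal}, so each is used; only box 5 can be red, hence box 5 = red.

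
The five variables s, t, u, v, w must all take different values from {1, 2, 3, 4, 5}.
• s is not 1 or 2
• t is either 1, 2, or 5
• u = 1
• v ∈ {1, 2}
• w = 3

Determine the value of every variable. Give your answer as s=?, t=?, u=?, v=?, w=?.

u has just one choice, so u = 1. Remove 1 from t, v.
That leaves v = 2. Remove 2 from t.
That leaves w = 3. Eliminate 3 elsewhere: s.
t's domain is down to {5}, so t = 5. Remove 5 from s.
That leaves s = 4.

s=4, t=5, u=1, v=2, w=3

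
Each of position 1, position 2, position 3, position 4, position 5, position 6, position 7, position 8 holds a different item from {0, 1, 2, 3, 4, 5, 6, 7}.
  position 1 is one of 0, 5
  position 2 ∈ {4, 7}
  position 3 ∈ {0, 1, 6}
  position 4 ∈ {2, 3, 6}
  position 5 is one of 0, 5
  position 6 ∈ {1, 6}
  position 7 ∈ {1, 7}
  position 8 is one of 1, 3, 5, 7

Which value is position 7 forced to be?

The 8 variables draw from only 8 values {0, 1, 2, 3, 4, 5, 6, 7}, so each is used; only position 4 can be 2, hence position 4 = 2.
The 7 still-open variables draw from only 7 values {0, 1, 3, 4, 5, 6, 7}, so each is used; only position 8 can be 3, hence position 8 = 3.
The 6 still-open variables draw from only 6 values {0, 1, 4, 5, 6, 7}, so each is used; only position 2 can be 4, hence position 2 = 4.
The 5 still-open variables draw from only 5 values {0, 1, 5, 6, 7}, so each is used; only position 7 can be 7, hence position 7 = 7.

7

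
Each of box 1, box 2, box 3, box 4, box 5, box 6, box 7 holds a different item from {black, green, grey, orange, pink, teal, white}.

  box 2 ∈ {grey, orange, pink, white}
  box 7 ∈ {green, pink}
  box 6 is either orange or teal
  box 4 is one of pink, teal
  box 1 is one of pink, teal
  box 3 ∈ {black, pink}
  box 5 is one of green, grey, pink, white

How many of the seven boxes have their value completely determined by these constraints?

The 7 variables together cover exactly {black, green, grey, orange, pink, teal, white} — 7 values for 7 variables — and black appears only in box 3's list, so box 3 = black.
box 1 and box 4 share exactly the 2 values {pink, teal}; by pigeonhole those values go to them, so strike pink, teal from box 2, box 5, box 6, box 7.
box 6's domain is down to {orange}, so box 6 = orange. Remove orange from box 2.
box 7's domain is down to {green}, so box 7 = green. So box 5 can't be green.
Determined: box 3=black, box 6=orange, box 7=green. The other boxes each still have more than one consistent value. That makes 3.

3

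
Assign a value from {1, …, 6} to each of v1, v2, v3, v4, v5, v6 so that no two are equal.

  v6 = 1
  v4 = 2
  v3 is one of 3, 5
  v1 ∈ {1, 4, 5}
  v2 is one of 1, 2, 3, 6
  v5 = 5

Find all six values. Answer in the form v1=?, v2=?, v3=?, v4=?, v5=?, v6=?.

v1=4, v2=6, v3=3, v4=2, v5=5, v6=1

v4's domain is down to {2}, so v4 = 2. So v2 can't be 2.
v5's domain is down to {5}, so v5 = 5. So v1, v3 can't be 5.
v6 must be 1 (only option left). Strike 1 from v1, v2.
That leaves v1 = 4.
v3's domain is down to {3}, so v3 = 3. Remove 3 from v2.
v2's domain is down to {6}, so v2 = 6.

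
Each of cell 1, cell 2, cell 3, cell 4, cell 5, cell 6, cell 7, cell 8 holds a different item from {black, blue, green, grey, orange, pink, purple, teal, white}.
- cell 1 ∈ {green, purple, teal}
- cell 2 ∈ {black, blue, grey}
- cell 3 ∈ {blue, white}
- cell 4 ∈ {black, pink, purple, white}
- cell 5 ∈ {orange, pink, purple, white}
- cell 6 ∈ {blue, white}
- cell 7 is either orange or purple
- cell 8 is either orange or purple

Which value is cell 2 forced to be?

grey

cell 3 and cell 6 share exactly the 2 values {blue, white}; by pigeonhole those values go to them, so strike blue, white from cell 2, cell 4, cell 5.
cell 7 and cell 8 between them cover only {orange, purple} — a naked pair. Remove those values from cell 1, cell 4, cell 5.
cell 5 has just one choice, so cell 5 = pink. So cell 4 can't be pink.
That leaves cell 4 = black. Strike black from cell 2.
So cell 2 = grey.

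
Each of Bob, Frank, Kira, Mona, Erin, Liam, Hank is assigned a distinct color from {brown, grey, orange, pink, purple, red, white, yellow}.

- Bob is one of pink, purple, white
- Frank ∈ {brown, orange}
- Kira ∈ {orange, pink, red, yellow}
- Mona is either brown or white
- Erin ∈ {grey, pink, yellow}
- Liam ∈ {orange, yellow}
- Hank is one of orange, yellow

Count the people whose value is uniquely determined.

The 2 variables Liam and Hank are confined to {orange, yellow}, which locks those values in; drop them from Frank, Kira, Erin.
Frank's domain is down to {brown}, so Frank = brown. So Mona can't be brown.
Mona's domain is down to {white}, so Mona = white. So Bob can't be white.
Determined: Frank=brown, Mona=white. The other people each still have more than one consistent value. That makes 2.

2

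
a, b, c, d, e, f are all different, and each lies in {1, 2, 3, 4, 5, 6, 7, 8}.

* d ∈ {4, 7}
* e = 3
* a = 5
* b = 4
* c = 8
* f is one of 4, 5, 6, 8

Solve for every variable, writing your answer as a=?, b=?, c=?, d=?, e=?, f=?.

a=5, b=4, c=8, d=7, e=3, f=6

a must be 5 (only option left). Eliminate 5 elsewhere: f.
b's domain is down to {4}, so b = 4. So d, f can't be 4.
c has just one choice, so c = 8. Strike 8 from f.
d must be 7 (only option left).
That leaves e = 3.
f must be 6 (only option left).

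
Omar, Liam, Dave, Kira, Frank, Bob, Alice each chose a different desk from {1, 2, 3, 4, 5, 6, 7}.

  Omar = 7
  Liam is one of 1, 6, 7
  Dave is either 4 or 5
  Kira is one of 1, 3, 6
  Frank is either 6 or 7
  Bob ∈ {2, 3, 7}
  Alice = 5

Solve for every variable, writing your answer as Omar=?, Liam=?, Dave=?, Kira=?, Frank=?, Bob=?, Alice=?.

Omar=7, Liam=1, Dave=4, Kira=3, Frank=6, Bob=2, Alice=5

Omar's domain is down to {7}, so Omar = 7. Strike 7 from Liam, Frank, Bob.
Frank has just one choice, so Frank = 6. Eliminate 6 elsewhere: Liam, Kira.
Alice has just one choice, so Alice = 5. Remove 5 from Dave.
Liam's domain is down to {1}, so Liam = 1. Eliminate 1 elsewhere: Kira.
Dave's domain is down to {4}, so Dave = 4.
That leaves Kira = 3. So Bob can't be 3.
Bob must be 2 (only option left).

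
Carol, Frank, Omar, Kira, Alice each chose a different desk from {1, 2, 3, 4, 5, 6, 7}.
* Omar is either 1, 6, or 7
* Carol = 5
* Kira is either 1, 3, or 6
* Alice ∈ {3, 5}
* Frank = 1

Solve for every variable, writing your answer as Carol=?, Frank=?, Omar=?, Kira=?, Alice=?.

Carol=5, Frank=1, Omar=7, Kira=6, Alice=3

Carol's domain is down to {5}, so Carol = 5. Eliminate 5 elsewhere: Alice.
Frank's domain is down to {1}, so Frank = 1. Eliminate 1 elsewhere: Omar, Kira.
Alice's domain is down to {3}, so Alice = 3. Remove 3 from Kira.
That leaves Kira = 6. Remove 6 from Omar.
That leaves Omar = 7.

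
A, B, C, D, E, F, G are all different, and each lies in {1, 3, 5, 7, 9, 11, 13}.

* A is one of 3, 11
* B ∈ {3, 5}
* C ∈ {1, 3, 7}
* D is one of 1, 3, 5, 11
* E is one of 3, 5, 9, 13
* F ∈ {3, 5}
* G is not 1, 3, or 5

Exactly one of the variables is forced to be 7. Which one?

B and F share exactly the 2 values {3, 5}; by pigeonhole those values go to them, so strike 3, 5 from A, C, D, E.
A's domain is down to {11}, so A = 11. Strike 11 from D, G.
That leaves D = 1. Strike 1 from C.
So 7 goes to C.

C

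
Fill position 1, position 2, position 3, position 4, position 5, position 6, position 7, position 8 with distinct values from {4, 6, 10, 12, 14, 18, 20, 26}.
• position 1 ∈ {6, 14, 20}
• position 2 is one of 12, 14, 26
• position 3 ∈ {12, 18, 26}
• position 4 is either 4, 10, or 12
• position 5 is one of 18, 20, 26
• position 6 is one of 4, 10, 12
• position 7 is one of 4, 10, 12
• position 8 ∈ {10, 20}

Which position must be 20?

The 8 variables draw from only 8 values {4, 6, 10, 12, 14, 18, 20, 26}, so each is used; only position 1 can be 6, hence position 1 = 6.
The 7 still-open variables together cover exactly {4, 10, 12, 14, 18, 20, 26} — 7 values for 7 variables — and 14 appears only in position 2's list, so position 2 = 14.
position 4, position 6, position 7 share exactly the 3 values {4, 10, 12}; by pigeonhole those values go to them, so strike 4, 10, 12 from position 3, position 8.
So 20 goes to position 8.

position 8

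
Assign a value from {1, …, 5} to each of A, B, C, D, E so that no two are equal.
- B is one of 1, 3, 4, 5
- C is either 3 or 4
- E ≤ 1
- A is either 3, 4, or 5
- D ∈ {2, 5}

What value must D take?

2

E's domain is down to {1}, so E = 1. Eliminate 1 elsewhere: B.
Among the 4 still-open variables, 2 fits only D (and all 4 values in {2, 3, 4, 5} must be used), so D = 2.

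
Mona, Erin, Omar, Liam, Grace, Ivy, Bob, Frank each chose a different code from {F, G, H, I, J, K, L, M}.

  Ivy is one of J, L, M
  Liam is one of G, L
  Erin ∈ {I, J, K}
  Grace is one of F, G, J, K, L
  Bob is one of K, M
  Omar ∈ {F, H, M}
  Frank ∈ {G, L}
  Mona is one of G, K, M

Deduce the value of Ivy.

The 8 variables together cover exactly {F, G, H, I, J, K, L, M} — 8 values for 8 variables — and H appears only in Omar's list, so Omar = H.
The 7 still-open variables draw from only 7 values {F, G, I, J, K, L, M}, so each is used; only Grace can be F, hence Grace = F.
The 6 still-open variables draw from only 6 values {G, I, J, K, L, M}, so each is used; only Erin can be I, hence Erin = I.
The 5 still-open variables together cover exactly {G, J, K, L, M} — 5 values for 5 variables — and J appears only in Ivy's list, so Ivy = J.

J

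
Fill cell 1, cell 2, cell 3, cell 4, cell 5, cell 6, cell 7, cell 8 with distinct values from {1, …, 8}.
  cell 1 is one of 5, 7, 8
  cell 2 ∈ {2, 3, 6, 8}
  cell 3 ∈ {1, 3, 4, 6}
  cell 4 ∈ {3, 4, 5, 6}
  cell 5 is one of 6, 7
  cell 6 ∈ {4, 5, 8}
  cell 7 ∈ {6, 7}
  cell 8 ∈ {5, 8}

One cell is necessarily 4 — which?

The 8 variables together cover exactly {1, 2, 3, 4, 5, 6, 7, 8} — 8 values for 8 variables — and 1 appears only in cell 3's list, so cell 3 = 1.
Among the 7 still-open variables, 2 fits only cell 2 (and all 7 values in {2, 3, 4, 5, 6, 7, 8} must be used), so cell 2 = 2.
The 6 still-open variables draw from only 6 values {3, 4, 5, 6, 7, 8}, so each is used; only cell 4 can be 3, hence cell 4 = 3.
Among the 5 still-open variables, 4 fits only cell 6 (and all 5 values in {4, 5, 6, 7, 8} must be used), so cell 6 = 4.

cell 6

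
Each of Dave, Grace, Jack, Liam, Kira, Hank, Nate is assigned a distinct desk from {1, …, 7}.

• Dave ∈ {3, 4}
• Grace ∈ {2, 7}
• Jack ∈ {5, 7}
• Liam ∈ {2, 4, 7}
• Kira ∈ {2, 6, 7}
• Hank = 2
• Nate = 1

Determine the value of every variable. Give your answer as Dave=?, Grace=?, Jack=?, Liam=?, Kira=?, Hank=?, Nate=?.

Hank must be 2 (only option left). Remove 2 from Grace, Liam, Kira.
Nate has just one choice, so Nate = 1.
Grace has just one choice, so Grace = 7. Strike 7 from Jack, Liam, Kira.
That leaves Jack = 5.
That leaves Liam = 4. Remove 4 from Dave.
Kira has just one choice, so Kira = 6.
Dave has just one choice, so Dave = 3.

Dave=3, Grace=7, Jack=5, Liam=4, Kira=6, Hank=2, Nate=1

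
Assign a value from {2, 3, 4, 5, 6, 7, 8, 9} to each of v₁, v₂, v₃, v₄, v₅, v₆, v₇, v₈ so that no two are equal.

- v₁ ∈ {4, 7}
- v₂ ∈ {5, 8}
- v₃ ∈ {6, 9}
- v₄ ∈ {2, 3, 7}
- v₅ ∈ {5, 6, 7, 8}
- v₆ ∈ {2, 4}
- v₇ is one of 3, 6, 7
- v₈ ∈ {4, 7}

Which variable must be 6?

v₇

Among the 8 variables, 9 fits only v₃ (and all 8 values in {2, 3, 4, 5, 6, 7, 8, 9} must be used), so v₃ = 9.
v₁ and v₈ share exactly the 2 values {4, 7}; by pigeonhole those values go to them, so strike 4, 7 from v₄, v₅, v₆, v₇.
v₆ must be 2 (only option left). Strike 2 from v₄.
v₄ has just one choice, so v₄ = 3. So v₇ can't be 3.
So 6 goes to v₇.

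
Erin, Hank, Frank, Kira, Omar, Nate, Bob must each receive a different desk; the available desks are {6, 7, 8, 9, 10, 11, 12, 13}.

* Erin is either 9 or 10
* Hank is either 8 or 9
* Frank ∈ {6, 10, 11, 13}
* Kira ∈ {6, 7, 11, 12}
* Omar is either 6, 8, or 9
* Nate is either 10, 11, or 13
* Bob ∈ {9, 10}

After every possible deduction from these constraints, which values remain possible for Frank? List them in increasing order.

Erin and Bob share exactly the 2 values {9, 10}; by pigeonhole those values go to them, so strike 9, 10 from Hank, Frank, Omar, Nate.
That leaves Hank = 8. Eliminate 8 elsewhere: Omar.
Omar must be 6 (only option left). Remove 6 from Frank, Kira.
The 2 variables Frank and Nate are confined to {11, 13}, which locks those values in; drop them from Kira.
No further eliminations apply; Frank can still be any of 11, 13.

11, 13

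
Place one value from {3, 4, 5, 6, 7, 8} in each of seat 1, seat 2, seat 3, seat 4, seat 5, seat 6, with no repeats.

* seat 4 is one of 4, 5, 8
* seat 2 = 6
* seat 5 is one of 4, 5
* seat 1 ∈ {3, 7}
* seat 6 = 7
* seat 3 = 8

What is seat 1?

seat 2 must be 6 (only option left).
seat 3 must be 8 (only option left). Eliminate 8 elsewhere: seat 4.
seat 6 must be 7 (only option left). Strike 7 from seat 1.
So seat 1 = 3.

3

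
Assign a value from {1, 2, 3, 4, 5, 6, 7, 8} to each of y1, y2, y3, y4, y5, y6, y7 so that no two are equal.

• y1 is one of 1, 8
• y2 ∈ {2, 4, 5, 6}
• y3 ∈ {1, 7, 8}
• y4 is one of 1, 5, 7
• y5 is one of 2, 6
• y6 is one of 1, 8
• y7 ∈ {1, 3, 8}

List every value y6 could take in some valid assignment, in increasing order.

y1 and y6 share exactly the 2 values {1, 8}; by pigeonhole those values go to them, so strike 1, 8 from y3, y4, y7.
y3 must be 7 (only option left). Strike 7 from y4.
That leaves y4 = 5. Eliminate 5 elsewhere: y2.
That leaves y7 = 3.
No further eliminations apply; y6 can still be any of 1, 8.

1, 8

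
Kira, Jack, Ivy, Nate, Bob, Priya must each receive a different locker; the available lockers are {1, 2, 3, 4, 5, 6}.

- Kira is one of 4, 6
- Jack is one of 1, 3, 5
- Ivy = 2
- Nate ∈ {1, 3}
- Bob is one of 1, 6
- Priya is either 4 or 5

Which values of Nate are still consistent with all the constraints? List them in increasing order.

Ivy must be 2 (only option left).
No further eliminations apply; Nate can still be any of 1, 3.

1, 3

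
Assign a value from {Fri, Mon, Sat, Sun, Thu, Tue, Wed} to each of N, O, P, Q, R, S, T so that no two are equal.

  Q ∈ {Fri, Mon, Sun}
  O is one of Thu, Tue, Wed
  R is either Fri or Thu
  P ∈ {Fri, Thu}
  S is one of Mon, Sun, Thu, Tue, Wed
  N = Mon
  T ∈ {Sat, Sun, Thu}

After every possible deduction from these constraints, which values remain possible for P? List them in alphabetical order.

N must be Mon (only option left). Strike Mon from Q, S.
The 6 still-open variables together cover exactly {Fri, Sat, Sun, Thu, Tue, Wed} — 6 values for 6 variables — and Sat appears only in T's list, so T = Sat.
The 2 variables P and R are confined to {Fri, Thu}, which locks those values in; drop them from O, Q, S.
Q's domain is down to {Sun}, so Q = Sun. Eliminate Sun elsewhere: S.
No further eliminations apply; P can still be any of Fri, Thu.

Fri, Thu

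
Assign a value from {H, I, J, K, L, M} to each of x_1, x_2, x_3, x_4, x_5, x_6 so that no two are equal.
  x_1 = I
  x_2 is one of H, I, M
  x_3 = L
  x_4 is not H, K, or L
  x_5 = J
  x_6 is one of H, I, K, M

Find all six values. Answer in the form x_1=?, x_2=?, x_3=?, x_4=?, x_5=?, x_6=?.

x_1=I, x_2=H, x_3=L, x_4=M, x_5=J, x_6=K

x_1 must be I (only option left). Remove I from x_2, x_4, x_6.
x_3's domain is down to {L}, so x_3 = L.
x_5 has just one choice, so x_5 = J. Strike J from x_4.
x_4's domain is down to {M}, so x_4 = M. Strike M from x_2, x_6.
x_2's domain is down to {H}, so x_2 = H. So x_6 can't be H.
x_6's domain is down to {K}, so x_6 = K.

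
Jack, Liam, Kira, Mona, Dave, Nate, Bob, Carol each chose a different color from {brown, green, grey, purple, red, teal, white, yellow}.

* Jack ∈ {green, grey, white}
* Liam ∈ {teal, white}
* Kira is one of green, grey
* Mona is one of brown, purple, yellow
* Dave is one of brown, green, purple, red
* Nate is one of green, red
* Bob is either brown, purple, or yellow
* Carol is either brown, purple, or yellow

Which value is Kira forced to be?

grey

The 8 variables together cover exactly {brown, green, grey, purple, red, teal, white, yellow} — 8 values for 8 variables — and teal appears only in Liam's list, so Liam = teal.
The 7 still-open variables draw from only 7 values {brown, green, grey, purple, red, white, yellow}, so each is used; only Jack can be white, hence Jack = white.
The 6 still-open variables draw from only 6 values {brown, green, grey, purple, red, yellow}, so each is used; only Kira can be grey, hence Kira = grey.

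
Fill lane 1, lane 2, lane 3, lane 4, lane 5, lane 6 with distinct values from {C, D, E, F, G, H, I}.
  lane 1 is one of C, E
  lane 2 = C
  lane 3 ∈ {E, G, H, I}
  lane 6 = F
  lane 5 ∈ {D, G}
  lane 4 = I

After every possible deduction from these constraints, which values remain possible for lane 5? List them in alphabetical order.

lane 2's domain is down to {C}, so lane 2 = C. So lane 1 can't be C.
lane 4's domain is down to {I}, so lane 4 = I. Eliminate I elsewhere: lane 3.
lane 6's domain is down to {F}, so lane 6 = F.
That leaves lane 1 = E. Eliminate E elsewhere: lane 3.
No further eliminations apply; lane 5 can still be any of D, G.

D, G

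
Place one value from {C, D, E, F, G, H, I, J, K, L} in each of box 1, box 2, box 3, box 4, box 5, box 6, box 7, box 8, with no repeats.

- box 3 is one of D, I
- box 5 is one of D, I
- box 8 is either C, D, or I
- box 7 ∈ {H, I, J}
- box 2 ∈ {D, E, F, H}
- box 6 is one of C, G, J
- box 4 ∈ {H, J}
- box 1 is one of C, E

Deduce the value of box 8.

C

The 8 variables together cover exactly {C, D, E, F, G, H, I, J} — 8 values for 8 variables — and F appears only in box 2's list, so box 2 = F.
Among the 7 still-open variables, E fits only box 1 (and all 7 values in {C, D, E, G, H, I, J} must be used), so box 1 = E.
Among the 6 still-open variables, G fits only box 6 (and all 6 values in {C, D, G, H, I, J} must be used), so box 6 = G.
Among the 5 still-open variables, C fits only box 8 (and all 5 values in {C, D, H, I, J} must be used), so box 8 = C.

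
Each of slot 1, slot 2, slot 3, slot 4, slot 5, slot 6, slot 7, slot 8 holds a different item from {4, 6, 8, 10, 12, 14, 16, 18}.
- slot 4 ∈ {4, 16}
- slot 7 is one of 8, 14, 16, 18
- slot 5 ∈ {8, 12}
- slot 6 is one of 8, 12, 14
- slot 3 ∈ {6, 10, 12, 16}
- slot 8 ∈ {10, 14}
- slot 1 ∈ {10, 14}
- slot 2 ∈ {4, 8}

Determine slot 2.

Among the 8 variables, 6 fits only slot 3 (and all 8 values in {4, 6, 8, 10, 12, 14, 16, 18} must be used), so slot 3 = 6.
Among the 7 still-open variables, 18 fits only slot 7 (and all 7 values in {4, 8, 10, 12, 14, 16, 18} must be used), so slot 7 = 18.
The 6 still-open variables together cover exactly {4, 8, 10, 12, 14, 16} — 6 values for 6 variables — and 16 appears only in slot 4's list, so slot 4 = 16.
The 5 still-open variables draw from only 5 values {4, 8, 10, 12, 14}, so each is used; only slot 2 can be 4, hence slot 2 = 4.

4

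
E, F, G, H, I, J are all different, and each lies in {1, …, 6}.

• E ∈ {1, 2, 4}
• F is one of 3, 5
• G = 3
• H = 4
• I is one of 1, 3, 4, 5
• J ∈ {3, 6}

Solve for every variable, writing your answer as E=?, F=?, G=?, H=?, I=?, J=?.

E=2, F=5, G=3, H=4, I=1, J=6

G's domain is down to {3}, so G = 3. Eliminate 3 elsewhere: F, I, J.
That leaves H = 4. Strike 4 from E, I.
J has just one choice, so J = 6.
F has just one choice, so F = 5. Strike 5 from I.
I's domain is down to {1}, so I = 1. Eliminate 1 elsewhere: E.
That leaves E = 2.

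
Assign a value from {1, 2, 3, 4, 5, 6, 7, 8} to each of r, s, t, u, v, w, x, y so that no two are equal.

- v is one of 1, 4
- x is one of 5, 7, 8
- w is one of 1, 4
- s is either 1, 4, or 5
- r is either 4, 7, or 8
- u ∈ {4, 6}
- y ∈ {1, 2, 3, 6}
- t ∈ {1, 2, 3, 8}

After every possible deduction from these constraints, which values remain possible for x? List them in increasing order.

The 2 variables v and w are confined to {1, 4}, which locks those values in; drop them from r, s, t, u, y.
s must be 5 (only option left). Eliminate 5 elsewhere: x.
u's domain is down to {6}, so u = 6. Remove 6 from y.
r and x share exactly the 2 values {7, 8}; by pigeonhole those values go to them, so strike 7, 8 from t.
No further eliminations apply; x can still be any of 7, 8.

7, 8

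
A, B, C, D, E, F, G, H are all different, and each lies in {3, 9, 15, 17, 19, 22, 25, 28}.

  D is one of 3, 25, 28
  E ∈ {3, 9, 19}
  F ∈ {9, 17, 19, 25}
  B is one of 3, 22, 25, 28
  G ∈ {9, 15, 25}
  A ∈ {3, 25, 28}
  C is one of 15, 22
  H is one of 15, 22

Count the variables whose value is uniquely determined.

3

The 8 variables together cover exactly {3, 9, 15, 17, 19, 22, 25, 28} — 8 values for 8 variables — and 17 appears only in F's list, so F = 17.
The 7 still-open variables together cover exactly {3, 9, 15, 19, 22, 25, 28} — 7 values for 7 variables — and 19 appears only in E's list, so E = 19.
The 6 still-open variables together cover exactly {3, 9, 15, 22, 25, 28} — 6 values for 6 variables — and 9 appears only in G's list, so G = 9.
C and H share exactly the 2 values {15, 22}; by pigeonhole those values go to them, so strike 15, 22 from B.
Determined: E=19, F=17, G=9. The other variables each still have more than one consistent value. That makes 3.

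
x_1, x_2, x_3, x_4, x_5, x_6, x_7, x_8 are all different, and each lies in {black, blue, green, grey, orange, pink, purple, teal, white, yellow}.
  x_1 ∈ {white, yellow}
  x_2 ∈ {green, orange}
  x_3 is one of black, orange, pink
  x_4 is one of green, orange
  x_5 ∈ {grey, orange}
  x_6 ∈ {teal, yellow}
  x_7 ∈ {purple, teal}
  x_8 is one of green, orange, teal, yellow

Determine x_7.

purple

x_2 and x_4 share exactly the 2 values {green, orange}; by pigeonhole those values go to them, so strike green, orange from x_3, x_5, x_8.
x_5 has just one choice, so x_5 = grey.
x_6 and x_8 share exactly the 2 values {teal, yellow}; by pigeonhole those values go to them, so strike teal, yellow from x_1, x_7.
So x_7 = purple.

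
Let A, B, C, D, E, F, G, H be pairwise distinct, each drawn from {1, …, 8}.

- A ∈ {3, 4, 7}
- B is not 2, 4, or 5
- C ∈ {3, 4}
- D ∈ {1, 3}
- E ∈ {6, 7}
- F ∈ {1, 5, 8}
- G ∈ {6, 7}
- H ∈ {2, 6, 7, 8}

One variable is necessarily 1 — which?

The 8 variables draw from only 8 values {1, 2, 3, 4, 5, 6, 7, 8}, so each is used; only H can be 2, hence H = 2.
The 7 still-open variables draw from only 7 values {1, 3, 4, 5, 6, 7, 8}, so each is used; only F can be 5, hence F = 5.
The 6 still-open variables together cover exactly {1, 3, 4, 6, 7, 8} — 6 values for 6 variables — and 8 appears only in B's list, so B = 8.
The 5 still-open variables draw from only 5 values {1, 3, 4, 6, 7}, so each is used; only D can be 1, hence D = 1.

D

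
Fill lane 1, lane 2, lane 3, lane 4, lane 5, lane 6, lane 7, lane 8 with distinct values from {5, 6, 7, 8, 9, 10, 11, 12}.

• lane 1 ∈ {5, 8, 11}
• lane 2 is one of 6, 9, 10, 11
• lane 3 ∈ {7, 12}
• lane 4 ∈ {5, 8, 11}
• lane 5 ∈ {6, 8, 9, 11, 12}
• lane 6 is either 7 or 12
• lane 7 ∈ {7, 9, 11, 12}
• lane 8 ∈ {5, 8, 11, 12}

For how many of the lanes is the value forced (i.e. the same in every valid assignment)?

3

The 8 variables together cover exactly {5, 6, 7, 8, 9, 10, 11, 12} — 8 values for 8 variables — and 10 appears only in lane 2's list, so lane 2 = 10.
Among the 7 still-open variables, 6 fits only lane 5 (and all 7 values in {5, 6, 7, 8, 9, 11, 12} must be used), so lane 5 = 6.
The 6 still-open variables draw from only 6 values {5, 7, 8, 9, 11, 12}, so each is used; only lane 7 can be 9, hence lane 7 = 9.
lane 3 and lane 6 between them cover only {7, 12} — a naked pair. Remove those values from lane 8.
Determined: lane 2=10, lane 5=6, lane 7=9. The other lanes each still have more than one consistent value. That makes 3.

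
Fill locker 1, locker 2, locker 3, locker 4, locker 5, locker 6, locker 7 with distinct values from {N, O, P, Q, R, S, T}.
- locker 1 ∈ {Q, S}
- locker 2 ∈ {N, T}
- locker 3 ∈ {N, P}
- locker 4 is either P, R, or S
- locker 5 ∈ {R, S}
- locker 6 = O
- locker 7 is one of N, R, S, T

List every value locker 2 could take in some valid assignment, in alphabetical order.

N, T

locker 6 must be O (only option left).
The 6 still-open variables together cover exactly {N, P, Q, R, S, T} — 6 values for 6 variables — and Q appears only in locker 1's list, so locker 1 = Q.
No further eliminations apply; locker 2 can still be any of N, T.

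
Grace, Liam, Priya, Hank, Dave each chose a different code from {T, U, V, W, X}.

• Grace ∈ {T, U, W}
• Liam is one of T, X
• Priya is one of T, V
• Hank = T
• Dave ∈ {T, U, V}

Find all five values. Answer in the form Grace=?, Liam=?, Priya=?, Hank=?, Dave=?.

Hank has just one choice, so Hank = T. Strike T from Grace, Liam, Priya, Dave.
Liam has just one choice, so Liam = X.
Priya must be V (only option left). Strike V from Dave.
That leaves Dave = U. Eliminate U elsewhere: Grace.
Grace must be W (only option left).

Grace=W, Liam=X, Priya=V, Hank=T, Dave=U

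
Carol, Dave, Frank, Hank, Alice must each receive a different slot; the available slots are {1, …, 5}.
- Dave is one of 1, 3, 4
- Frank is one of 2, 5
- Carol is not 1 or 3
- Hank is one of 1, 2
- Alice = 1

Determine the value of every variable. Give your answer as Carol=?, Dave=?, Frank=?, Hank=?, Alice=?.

Carol=4, Dave=3, Frank=5, Hank=2, Alice=1

Alice has just one choice, so Alice = 1. So Dave, Hank can't be 1.
Hank's domain is down to {2}, so Hank = 2. Strike 2 from Carol, Frank.
Frank must be 5 (only option left). So Carol can't be 5.
Carol must be 4 (only option left). Remove 4 from Dave.
Dave's domain is down to {3}, so Dave = 3.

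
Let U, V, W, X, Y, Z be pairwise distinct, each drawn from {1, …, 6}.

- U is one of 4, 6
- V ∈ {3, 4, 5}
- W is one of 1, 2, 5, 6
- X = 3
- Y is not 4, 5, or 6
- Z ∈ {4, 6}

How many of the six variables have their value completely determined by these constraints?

2

X's domain is down to {3}, so X = 3. Remove 3 from V, Y.
The 2 variables U and Z are confined to {4, 6}, which locks those values in; drop them from V, W.
V must be 5 (only option left). So W can't be 5.
Determined: V=5, X=3. The other variables each still have more than one consistent value. That makes 2.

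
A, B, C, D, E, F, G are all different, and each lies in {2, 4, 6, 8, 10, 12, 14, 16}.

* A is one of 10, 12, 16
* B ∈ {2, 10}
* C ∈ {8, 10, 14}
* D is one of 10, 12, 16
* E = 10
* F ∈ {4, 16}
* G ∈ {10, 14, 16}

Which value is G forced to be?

14

E's domain is down to {10}, so E = 10. So A, B, C, D, G can't be 10.
B's domain is down to {2}, so B = 2.
The 5 still-open variables draw from only 5 values {4, 8, 12, 14, 16}, so each is used; only F can be 4, hence F = 4.
The 4 still-open variables together cover exactly {8, 12, 14, 16} — 4 values for 4 variables — and 8 appears only in C's list, so C = 8.
The 3 still-open variables together cover exactly {12, 14, 16} — 3 values for 3 variables — and 14 appears only in G's list, so G = 14.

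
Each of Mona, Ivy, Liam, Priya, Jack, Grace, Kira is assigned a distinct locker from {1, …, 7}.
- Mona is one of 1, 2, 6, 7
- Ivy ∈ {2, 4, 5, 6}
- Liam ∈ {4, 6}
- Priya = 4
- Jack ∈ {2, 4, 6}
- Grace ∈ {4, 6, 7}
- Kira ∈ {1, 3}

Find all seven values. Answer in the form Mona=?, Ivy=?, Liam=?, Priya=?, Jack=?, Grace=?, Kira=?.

Priya's domain is down to {4}, so Priya = 4. So Ivy, Liam, Jack, Grace can't be 4.
Liam's domain is down to {6}, so Liam = 6. So Mona, Ivy, Jack, Grace can't be 6.
That leaves Jack = 2. Eliminate 2 elsewhere: Mona, Ivy.
That leaves Grace = 7. Strike 7 from Mona.
That leaves Mona = 1. Eliminate 1 elsewhere: Kira.
Ivy must be 5 (only option left).
Kira's domain is down to {3}, so Kira = 3.

Mona=1, Ivy=5, Liam=6, Priya=4, Jack=2, Grace=7, Kira=3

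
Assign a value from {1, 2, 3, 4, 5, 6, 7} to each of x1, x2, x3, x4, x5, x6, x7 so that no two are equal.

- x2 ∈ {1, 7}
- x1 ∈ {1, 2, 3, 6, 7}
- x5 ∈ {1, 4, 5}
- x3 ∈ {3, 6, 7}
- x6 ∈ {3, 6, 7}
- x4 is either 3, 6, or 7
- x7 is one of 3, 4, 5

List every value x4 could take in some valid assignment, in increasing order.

The 7 variables together cover exactly {1, 2, 3, 4, 5, 6, 7} — 7 values for 7 variables — and 2 appears only in x1's list, so x1 = 2.
x3, x4, x6 share exactly the 3 values {3, 6, 7}; by pigeonhole those values go to them, so strike 3, 6, 7 from x2, x7.
x2's domain is down to {1}, so x2 = 1. Strike 1 from x5.
No further eliminations apply; x4 can still be any of 3, 6, 7.

3, 6, 7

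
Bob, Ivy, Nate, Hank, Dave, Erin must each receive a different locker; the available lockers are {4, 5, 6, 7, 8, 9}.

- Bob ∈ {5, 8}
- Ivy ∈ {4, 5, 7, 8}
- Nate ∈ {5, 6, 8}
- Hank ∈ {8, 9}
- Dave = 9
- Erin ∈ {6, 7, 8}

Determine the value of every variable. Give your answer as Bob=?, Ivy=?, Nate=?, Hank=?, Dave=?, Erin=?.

Dave has just one choice, so Dave = 9. So Hank can't be 9.
Hank's domain is down to {8}, so Hank = 8. So Bob, Ivy, Nate, Erin can't be 8.
Bob must be 5 (only option left). Remove 5 from Ivy, Nate.
Nate has just one choice, so Nate = 6. Eliminate 6 elsewhere: Erin.
Erin's domain is down to {7}, so Erin = 7. So Ivy can't be 7.
Ivy must be 4 (only option left).

Bob=5, Ivy=4, Nate=6, Hank=8, Dave=9, Erin=7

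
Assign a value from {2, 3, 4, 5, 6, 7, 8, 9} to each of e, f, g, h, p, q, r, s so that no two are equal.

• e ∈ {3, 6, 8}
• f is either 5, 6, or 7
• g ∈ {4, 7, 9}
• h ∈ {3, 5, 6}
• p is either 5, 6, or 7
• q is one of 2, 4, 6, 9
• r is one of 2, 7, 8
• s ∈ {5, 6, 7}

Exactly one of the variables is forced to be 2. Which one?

f, p, s share exactly the 3 values {5, 6, 7}; by pigeonhole those values go to them, so strike 5, 6, 7 from e, g, h, q, r.
h must be 3 (only option left). So e can't be 3.
e has just one choice, so e = 8. So r can't be 8.
So 2 goes to r.

r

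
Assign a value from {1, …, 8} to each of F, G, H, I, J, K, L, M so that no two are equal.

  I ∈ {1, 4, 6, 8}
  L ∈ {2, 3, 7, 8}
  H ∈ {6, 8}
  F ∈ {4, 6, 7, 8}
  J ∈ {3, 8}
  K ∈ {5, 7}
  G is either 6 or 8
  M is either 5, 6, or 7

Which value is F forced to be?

4

Among the 8 variables, 1 fits only I (and all 8 values in {1, 2, 3, 4, 5, 6, 7, 8} must be used), so I = 1.
The 7 still-open variables draw from only 7 values {2, 3, 4, 5, 6, 7, 8}, so each is used; only L can be 2, hence L = 2.
Among the 6 still-open variables, 3 fits only J (and all 6 values in {3, 4, 5, 6, 7, 8} must be used), so J = 3.
The 5 still-open variables together cover exactly {4, 5, 6, 7, 8} — 5 values for 5 variables — and 4 appears only in F's list, so F = 4.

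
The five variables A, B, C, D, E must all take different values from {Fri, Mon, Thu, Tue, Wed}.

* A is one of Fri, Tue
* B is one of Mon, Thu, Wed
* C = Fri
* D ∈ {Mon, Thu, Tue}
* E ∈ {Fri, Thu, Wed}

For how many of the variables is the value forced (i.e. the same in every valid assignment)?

C's domain is down to {Fri}, so C = Fri. Eliminate Fri elsewhere: A, E.
A's domain is down to {Tue}, so A = Tue. Eliminate Tue elsewhere: D.
Determined: A=Tue, C=Fri. The other variables each still have more than one consistent value. That makes 2.

2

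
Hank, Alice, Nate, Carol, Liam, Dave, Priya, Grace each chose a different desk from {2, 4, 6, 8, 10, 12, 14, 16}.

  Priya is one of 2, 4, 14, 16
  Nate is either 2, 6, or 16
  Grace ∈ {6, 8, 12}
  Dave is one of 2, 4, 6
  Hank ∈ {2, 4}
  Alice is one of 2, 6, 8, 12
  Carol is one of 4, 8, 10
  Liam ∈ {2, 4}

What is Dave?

Among the 8 variables, 10 fits only Carol (and all 8 values in {2, 4, 6, 8, 10, 12, 14, 16} must be used), so Carol = 10.
The 7 still-open variables draw from only 7 values {2, 4, 6, 8, 12, 14, 16}, so each is used; only Priya can be 14, hence Priya = 14.
The 6 still-open variables draw from only 6 values {2, 4, 6, 8, 12, 16}, so each is used; only Nate can be 16, hence Nate = 16.
Hank and Liam share exactly the 2 values {2, 4}; by pigeonhole those values go to them, so strike 2, 4 from Alice, Dave.
So Dave = 6.

6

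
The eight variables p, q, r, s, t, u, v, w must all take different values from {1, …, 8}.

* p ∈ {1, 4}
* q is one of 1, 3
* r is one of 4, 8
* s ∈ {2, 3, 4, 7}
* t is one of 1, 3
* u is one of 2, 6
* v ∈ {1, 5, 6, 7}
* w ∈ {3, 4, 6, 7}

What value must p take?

The 8 variables draw from only 8 values {1, 2, 3, 4, 5, 6, 7, 8}, so each is used; only v can be 5, hence v = 5.
The 7 still-open variables together cover exactly {1, 2, 3, 4, 6, 7, 8} — 7 values for 7 variables — and 8 appears only in r's list, so r = 8.
q and t share exactly the 2 values {1, 3}; by pigeonhole those values go to them, so strike 1, 3 from p, s, w.
So p = 4.

4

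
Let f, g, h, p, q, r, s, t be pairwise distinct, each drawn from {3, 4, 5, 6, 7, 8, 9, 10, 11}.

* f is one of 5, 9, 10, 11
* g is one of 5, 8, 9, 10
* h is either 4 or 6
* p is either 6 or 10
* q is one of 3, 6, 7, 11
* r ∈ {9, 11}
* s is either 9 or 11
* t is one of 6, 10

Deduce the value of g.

8

p and t share exactly the 2 values {6, 10}; by pigeonhole those values go to them, so strike 6, 10 from f, g, h, q.
That leaves h = 4.
The 2 variables r and s are confined to {9, 11}, which locks those values in; drop them from f, g, q.
f must be 5 (only option left). Strike 5 from g.
So g = 8.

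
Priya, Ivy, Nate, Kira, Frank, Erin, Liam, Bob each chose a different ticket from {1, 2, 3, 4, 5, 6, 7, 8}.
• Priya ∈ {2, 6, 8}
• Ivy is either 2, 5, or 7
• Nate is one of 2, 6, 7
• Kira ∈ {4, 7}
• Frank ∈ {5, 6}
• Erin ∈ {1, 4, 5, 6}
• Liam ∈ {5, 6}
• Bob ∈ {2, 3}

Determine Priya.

8

The 8 variables together cover exactly {1, 2, 3, 4, 5, 6, 7, 8} — 8 values for 8 variables — and 1 appears only in Erin's list, so Erin = 1.
The 7 still-open variables draw from only 7 values {2, 3, 4, 5, 6, 7, 8}, so each is used; only Bob can be 3, hence Bob = 3.
Among the 6 still-open variables, 4 fits only Kira (and all 6 values in {2, 4, 5, 6, 7, 8} must be used), so Kira = 4.
Among the 5 still-open variables, 8 fits only Priya (and all 5 values in {2, 5, 6, 7, 8} must be used), so Priya = 8.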